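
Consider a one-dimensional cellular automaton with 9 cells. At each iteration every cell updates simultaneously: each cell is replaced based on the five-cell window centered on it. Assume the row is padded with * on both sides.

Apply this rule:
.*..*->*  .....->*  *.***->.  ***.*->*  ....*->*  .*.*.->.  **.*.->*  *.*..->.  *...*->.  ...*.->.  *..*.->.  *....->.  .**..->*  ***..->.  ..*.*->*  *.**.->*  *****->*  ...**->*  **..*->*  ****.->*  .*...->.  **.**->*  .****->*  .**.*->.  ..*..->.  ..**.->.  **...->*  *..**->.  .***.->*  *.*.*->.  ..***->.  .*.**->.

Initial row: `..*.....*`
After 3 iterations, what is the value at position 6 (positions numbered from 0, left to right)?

.

*....***.
.*.**.***
*..*.*.**
position 6 holds .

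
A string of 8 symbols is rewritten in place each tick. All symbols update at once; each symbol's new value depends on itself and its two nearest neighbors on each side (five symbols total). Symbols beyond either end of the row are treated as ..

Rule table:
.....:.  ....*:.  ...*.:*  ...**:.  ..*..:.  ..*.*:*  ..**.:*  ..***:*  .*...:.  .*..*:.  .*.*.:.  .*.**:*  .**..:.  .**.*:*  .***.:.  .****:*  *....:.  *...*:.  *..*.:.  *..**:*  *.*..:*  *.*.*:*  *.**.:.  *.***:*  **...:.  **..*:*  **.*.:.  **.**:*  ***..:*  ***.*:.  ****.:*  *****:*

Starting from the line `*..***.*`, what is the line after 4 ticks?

..**...*
..*...*.
.*...*..
*...*...

*...*...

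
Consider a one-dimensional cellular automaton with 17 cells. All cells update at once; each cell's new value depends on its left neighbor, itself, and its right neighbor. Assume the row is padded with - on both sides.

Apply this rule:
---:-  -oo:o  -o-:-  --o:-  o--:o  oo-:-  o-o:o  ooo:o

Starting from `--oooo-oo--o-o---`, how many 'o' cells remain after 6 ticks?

6

tick 1: --ooo-oo-o--o-o--
tick 2: --oo-oo-o-o--o-o-
tick 3: --o-oo-o-o-o--o-o
tick 4: ---oo-o-o-o-o--o-
tick 5: ---o-o-o-o-o-o--o
tick 6: ----o-o-o-o-o-o--
count of o: 6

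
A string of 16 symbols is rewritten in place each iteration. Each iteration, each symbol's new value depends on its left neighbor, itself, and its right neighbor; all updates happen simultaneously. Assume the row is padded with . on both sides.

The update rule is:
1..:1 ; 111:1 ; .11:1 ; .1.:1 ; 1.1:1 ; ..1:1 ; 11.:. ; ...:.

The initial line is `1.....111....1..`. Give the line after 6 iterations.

11...111.1..111.
1.1.111.111111.1
111111.111111.11
11111.111111.11.
1111.111111.11.1
111.111111.11.11

111.111111.11.11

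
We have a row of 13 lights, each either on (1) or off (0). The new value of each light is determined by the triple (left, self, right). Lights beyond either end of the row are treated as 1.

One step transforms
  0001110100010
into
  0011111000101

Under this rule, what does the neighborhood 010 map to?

At position 7 the neighborhood is 010; the next row has 0 there.

0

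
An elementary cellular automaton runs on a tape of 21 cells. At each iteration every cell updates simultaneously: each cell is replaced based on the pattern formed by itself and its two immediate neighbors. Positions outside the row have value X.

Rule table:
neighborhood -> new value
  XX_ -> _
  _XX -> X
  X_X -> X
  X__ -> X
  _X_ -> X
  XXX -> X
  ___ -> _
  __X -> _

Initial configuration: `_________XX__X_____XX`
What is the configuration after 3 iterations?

XXX______XXXX_XXX__XX

X________X_X_XX____XX
_X_______XXXXX_X___XX
XXX______XXXX_XXX__XX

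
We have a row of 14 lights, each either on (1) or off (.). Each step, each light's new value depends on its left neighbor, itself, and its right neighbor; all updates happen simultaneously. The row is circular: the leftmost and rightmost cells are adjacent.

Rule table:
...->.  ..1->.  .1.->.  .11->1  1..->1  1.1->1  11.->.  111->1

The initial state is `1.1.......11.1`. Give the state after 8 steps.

step 1: .1.1......1.11
step 2: 1.1.1......11.
step 3: .1.1.1.....1.1
step 4: 1.1.1.1.....1.
step 5: .1.1.1.1.....1
step 6: 1.1.1.1.1.....
step 7: .1.1.1.1.1....
step 8: ..1.1.1.1.1...

..1.1.1.1.1...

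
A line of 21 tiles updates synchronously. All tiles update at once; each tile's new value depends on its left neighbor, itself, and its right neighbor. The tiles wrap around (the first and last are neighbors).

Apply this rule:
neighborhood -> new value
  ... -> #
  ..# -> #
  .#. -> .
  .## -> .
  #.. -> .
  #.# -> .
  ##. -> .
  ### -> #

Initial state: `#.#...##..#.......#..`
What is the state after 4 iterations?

iteration 1: ....##...#..######..#
iteration 2: .###...##..#.####..#.
iteration 3: #.#..##...#...##..#..
iteration 4: ....#...##..##...#..#

....#...##..##...#..#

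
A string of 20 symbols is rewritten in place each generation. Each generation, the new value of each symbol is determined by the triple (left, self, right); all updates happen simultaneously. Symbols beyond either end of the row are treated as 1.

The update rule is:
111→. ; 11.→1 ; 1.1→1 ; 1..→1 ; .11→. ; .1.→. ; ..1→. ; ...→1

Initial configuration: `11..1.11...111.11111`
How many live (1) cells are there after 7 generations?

.11..1.111...11.....
1.11..1..111..11111.
11.11..1...11.....11
.11.11..11..11111...
1.11.11..11.....111.
11.11.11..11111...11
.11.11.11.....111...
count of 1: 9

9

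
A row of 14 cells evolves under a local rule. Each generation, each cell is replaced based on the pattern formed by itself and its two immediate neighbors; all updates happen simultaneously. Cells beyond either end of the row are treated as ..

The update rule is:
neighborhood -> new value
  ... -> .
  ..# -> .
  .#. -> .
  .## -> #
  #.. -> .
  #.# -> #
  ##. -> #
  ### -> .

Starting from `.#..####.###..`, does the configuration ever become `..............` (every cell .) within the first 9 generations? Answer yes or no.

yes

....#..###.#..
.......#.##...
........###...
........#.#...
.........#....
..............
all cells are . at generation 6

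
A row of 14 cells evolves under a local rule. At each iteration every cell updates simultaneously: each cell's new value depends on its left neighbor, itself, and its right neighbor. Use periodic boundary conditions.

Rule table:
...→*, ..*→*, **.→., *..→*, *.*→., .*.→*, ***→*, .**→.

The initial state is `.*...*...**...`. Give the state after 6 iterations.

*********..***
********.**.**
*******......*
******.******.
.****...****..
*.**.***.**.**

*.**.***.**.**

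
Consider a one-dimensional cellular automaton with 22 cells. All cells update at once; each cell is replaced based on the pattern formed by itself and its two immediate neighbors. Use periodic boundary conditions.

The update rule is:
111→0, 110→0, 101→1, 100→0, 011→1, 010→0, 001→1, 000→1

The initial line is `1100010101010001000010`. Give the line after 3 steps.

1001101010100110011101
0011010101001100110011
0110101010011001100110

0110101010011001100110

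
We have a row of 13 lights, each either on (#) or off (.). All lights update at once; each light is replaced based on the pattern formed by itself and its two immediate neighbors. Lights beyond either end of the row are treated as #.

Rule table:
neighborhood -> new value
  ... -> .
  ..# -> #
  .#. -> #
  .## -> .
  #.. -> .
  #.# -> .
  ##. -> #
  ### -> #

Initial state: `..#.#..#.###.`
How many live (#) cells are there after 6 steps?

.##.#.##..##.
..#.#..#.#.#.
.##.#.##.#.#.
..#.#..#.#.#.  (repeats step 2; period 2)
step 6: ..#.#..#.#.#.
count of #: 5

5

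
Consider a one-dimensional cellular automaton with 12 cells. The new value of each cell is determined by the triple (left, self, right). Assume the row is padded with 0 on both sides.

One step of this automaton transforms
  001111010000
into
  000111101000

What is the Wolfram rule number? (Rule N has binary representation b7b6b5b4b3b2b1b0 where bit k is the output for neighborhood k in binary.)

position 3: 111 → 1  (bit 7 = 1)
position 5: 110 → 1  (bit 6 = 1)
position 6: 101 → 1  (bit 5 = 1)
position 8: 100 → 1  (bit 4 = 1)
position 2: 011 → 0  (bit 3 = 0)
position 7: 010 → 0  (bit 2 = 0)
position 1: 001 → 0  (bit 1 = 0)
position 0: 000 → 0  (bit 0 = 0)
bits b7..b0 = 11110000 = 240

240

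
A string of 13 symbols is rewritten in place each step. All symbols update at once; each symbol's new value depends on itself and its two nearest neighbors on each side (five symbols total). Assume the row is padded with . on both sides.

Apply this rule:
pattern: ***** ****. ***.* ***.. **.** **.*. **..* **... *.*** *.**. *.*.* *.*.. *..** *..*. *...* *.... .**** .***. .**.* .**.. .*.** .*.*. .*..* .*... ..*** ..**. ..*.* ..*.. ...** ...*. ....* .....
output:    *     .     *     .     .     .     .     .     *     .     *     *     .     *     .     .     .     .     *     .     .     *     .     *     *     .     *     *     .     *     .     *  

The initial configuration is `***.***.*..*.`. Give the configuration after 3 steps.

step 1: *.*.*.*.*.***
step 2: *********.*..
step 3: *.*****.*.**.

*.*****.*.**.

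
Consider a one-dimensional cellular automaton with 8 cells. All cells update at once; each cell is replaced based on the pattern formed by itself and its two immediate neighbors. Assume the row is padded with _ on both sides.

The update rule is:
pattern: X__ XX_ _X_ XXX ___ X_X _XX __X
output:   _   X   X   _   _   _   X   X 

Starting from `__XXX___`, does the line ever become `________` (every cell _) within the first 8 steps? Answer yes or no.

no

_XX_X___
XXX_X___
X_X_X___
X_X_X___  (fixed point — unchanged through step 8)
step 8 is X_X_X___, still not uniform _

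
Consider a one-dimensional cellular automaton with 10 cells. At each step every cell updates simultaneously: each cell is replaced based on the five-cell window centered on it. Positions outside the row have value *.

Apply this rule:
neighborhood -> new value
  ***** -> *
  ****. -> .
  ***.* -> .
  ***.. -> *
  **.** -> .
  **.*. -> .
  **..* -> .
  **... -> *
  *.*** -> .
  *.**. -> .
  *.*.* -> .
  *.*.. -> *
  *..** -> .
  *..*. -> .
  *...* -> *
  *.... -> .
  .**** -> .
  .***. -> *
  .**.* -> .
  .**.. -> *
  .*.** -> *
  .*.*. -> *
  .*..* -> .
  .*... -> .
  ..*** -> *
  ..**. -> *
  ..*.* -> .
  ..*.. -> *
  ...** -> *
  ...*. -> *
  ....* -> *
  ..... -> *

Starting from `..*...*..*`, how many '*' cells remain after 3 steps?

6

..*.***..*
...*.**..*
***.*.*..*
count of *: 6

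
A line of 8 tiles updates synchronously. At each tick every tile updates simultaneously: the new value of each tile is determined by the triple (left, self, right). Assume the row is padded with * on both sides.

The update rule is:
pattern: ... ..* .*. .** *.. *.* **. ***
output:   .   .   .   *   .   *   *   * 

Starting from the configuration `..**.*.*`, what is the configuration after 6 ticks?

..***.**
..******
..******  (fixed point — unchanged through tick 6)

..******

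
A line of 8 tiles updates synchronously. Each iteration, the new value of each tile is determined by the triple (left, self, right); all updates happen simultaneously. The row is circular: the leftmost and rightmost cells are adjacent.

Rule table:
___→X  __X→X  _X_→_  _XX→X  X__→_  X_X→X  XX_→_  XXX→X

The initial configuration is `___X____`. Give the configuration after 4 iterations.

__XXXXXX

iteration 1: XXX__XXX
iteration 2: XX__XXXX
iteration 3: X__XXXXX
iteration 4: __XXXXXX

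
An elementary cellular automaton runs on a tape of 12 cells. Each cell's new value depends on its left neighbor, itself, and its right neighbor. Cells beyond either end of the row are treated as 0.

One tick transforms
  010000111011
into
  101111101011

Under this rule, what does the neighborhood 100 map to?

At position 2 the neighborhood is 100; the next row has 1 there.

1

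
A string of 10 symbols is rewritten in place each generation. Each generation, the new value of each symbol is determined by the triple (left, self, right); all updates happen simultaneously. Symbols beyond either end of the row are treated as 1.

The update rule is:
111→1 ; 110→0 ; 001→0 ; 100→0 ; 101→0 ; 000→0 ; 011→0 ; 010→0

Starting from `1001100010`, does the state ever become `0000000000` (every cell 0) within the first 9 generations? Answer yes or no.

yes

0000000000
all cells are 0 at generation 1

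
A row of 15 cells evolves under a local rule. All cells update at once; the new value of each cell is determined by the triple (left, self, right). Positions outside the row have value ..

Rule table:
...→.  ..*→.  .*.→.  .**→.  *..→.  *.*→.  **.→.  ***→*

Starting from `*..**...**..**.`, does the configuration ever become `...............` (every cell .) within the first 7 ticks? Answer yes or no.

yes

tick 1: ...............
all cells are . at tick 1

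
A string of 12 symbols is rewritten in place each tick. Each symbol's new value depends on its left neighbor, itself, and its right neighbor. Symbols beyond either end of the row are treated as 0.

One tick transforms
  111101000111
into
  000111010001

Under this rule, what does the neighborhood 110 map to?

1

At position 3 the neighborhood is 110; the next row has 1 there.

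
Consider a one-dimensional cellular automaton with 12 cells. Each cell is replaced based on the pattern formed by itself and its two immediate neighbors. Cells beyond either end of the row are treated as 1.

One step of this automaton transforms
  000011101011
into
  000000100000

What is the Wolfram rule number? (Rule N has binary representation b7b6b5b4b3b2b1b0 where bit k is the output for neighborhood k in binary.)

position 5: 111 → 0  (bit 7 = 0)
position 6: 110 → 1  (bit 6 = 1)
position 7: 101 → 0  (bit 5 = 0)
position 0: 100 → 0  (bit 4 = 0)
position 4: 011 → 0  (bit 3 = 0)
position 8: 010 → 0  (bit 2 = 0)
position 3: 001 → 0  (bit 1 = 0)
position 1: 000 → 0  (bit 0 = 0)
bits b7..b0 = 01000000 = 64

64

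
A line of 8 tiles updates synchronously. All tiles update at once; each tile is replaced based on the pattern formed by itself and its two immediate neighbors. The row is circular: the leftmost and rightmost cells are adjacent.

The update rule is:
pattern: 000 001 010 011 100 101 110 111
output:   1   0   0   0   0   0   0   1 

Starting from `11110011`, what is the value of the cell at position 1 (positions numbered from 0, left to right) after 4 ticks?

11100001
11001100
00000000
11111111
position 1 holds 1

1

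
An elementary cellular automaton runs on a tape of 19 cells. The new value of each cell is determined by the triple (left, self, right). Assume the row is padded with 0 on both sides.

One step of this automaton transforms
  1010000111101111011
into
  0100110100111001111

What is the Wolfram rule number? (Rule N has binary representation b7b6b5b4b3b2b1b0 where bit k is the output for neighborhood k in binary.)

position 8: 111 → 0  (bit 7 = 0)
position 10: 110 → 1  (bit 6 = 1)
position 1: 101 → 1  (bit 5 = 1)
position 3: 100 → 0  (bit 4 = 0)
position 7: 011 → 1  (bit 3 = 1)
position 0: 010 → 0  (bit 2 = 0)
position 6: 001 → 0  (bit 1 = 0)
position 4: 000 → 1  (bit 0 = 1)
bits b7..b0 = 01101001 = 105

105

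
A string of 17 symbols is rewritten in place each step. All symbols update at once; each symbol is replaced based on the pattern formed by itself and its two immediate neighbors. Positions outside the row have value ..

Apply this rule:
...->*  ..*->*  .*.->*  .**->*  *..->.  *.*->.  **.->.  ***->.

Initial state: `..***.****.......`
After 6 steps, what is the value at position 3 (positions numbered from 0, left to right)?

***...*....******
*...***.****.....
*.***...*....****
*.*...***.****...
*.*.***...*....**
*.*.*...***.****.
position 3 holds .

.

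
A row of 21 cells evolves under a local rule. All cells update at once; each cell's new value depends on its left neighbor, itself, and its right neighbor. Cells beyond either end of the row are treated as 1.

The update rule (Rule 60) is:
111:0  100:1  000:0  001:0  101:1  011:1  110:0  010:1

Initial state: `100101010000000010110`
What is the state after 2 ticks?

tick 1: 010111111000000011101
tick 2: 111100000100000010011

111100000100000010011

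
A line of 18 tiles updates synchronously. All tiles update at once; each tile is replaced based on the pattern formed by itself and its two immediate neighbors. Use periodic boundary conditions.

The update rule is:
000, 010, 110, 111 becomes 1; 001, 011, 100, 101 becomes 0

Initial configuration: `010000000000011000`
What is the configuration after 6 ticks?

tick 1: 010111111111001011
tick 2: 010011111111001001
tick 3: 010001111111001001
tick 4: 010100111111001001
tick 5: 010100011111001001
tick 6: 010101001111001001

010101001111001001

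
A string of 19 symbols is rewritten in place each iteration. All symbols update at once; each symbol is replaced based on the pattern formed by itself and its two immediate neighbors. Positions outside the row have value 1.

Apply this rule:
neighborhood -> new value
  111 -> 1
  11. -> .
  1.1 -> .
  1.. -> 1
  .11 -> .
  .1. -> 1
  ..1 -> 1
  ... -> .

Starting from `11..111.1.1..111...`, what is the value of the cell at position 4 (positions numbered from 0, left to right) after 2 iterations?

1.11.1..1.111.1.1.1
.....1111..1..1.1..
position 4 holds .

.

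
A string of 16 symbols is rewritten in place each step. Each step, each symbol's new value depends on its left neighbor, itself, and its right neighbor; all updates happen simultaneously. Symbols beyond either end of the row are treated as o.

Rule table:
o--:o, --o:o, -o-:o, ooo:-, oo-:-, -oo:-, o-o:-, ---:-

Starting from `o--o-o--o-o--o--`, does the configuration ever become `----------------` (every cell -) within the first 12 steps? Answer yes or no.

yes

-ooo-oooo-oooooo
----------------
all cells are - at step 2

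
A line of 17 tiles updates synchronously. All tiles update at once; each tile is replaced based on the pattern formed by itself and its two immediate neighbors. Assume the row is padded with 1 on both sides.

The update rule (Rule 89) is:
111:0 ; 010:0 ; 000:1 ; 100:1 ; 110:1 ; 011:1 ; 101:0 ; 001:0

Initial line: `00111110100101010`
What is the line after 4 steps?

01010110000111000

step 1: 10100010010000000
step 2: 10011001001111110
step 3: 11011100101000010
step 4: 01010110000111000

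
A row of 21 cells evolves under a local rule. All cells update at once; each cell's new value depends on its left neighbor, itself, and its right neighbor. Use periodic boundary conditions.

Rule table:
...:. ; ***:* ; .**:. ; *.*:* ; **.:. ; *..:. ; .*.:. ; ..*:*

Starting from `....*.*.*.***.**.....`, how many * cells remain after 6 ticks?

...*.*.*.*.*.*.......
..*.*.*.*.*.*........
.*.*.*.*.*.*.........
*.*.*.*.*.*..........
.*.*.*.*.*..........*
*.*.*.*.*..........*.
count of *: 6

6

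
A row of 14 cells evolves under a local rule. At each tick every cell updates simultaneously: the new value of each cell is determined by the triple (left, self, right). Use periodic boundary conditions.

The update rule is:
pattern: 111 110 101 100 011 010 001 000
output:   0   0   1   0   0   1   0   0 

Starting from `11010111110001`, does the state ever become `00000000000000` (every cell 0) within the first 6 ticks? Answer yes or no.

yes

tick 1: 00111000000000
tick 2: 00000000000000
all cells are 0 at tick 2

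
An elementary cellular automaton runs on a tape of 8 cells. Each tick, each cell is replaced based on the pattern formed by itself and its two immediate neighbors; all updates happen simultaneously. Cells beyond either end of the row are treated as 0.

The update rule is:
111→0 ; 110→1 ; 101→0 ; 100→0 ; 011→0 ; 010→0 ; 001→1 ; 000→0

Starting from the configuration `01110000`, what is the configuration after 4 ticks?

10010000
00100000
01000000
10000000

10000000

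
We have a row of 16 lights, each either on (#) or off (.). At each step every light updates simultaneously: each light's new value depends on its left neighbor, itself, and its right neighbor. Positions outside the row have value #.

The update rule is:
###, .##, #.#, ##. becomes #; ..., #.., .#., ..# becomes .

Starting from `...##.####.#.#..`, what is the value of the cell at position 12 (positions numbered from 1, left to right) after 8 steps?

#

step 1: ...########.#...
step 2: ...#########....
step 3: ...#########....  (fixed point — unchanged through step 8)
position 12 holds #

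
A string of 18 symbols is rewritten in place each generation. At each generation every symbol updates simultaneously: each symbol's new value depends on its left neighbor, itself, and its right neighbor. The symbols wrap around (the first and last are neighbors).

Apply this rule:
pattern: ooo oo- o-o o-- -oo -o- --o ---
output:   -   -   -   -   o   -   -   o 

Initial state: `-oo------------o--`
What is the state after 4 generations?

-o--oooooooooo---o
----o----------o--
ooo---oooooooo---o
----o-o--------o-o

----o-o--------o-o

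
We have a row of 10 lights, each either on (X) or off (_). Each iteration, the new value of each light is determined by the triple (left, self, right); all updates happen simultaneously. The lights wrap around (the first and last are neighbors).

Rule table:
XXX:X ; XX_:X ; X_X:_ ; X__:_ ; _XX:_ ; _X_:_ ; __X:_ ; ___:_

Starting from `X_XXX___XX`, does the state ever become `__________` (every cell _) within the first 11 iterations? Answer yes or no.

iteration 1: X__XX____X
iteration 2: X___X_____
iteration 3: __________
all cells are _ at iteration 3

yes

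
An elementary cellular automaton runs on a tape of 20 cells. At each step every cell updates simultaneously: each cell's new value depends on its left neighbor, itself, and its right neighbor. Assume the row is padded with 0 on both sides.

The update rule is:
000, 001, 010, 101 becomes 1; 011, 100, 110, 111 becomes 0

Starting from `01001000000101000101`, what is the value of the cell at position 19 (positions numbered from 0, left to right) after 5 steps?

11011011111111011111
00100100000000100000
11101101111111101111
00010010000000010000
11110110111111110111
position 19 holds 1

1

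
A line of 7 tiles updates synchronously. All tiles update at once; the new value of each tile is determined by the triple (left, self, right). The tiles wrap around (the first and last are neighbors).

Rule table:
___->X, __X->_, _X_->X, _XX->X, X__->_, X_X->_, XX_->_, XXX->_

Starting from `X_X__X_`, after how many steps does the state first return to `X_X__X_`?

1

step 1: X_X__X_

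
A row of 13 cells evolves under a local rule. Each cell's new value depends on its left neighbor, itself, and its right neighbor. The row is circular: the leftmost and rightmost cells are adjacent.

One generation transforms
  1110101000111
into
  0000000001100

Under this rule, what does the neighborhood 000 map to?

0

At position 8 the neighborhood is 000; the next row has 0 there.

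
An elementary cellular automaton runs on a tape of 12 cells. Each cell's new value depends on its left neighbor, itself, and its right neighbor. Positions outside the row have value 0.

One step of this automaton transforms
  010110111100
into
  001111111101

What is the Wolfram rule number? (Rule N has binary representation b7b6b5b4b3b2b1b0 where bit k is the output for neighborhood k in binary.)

233

position 7: 111 → 1  (bit 7 = 1)
position 4: 110 → 1  (bit 6 = 1)
position 2: 101 → 1  (bit 5 = 1)
position 10: 100 → 0  (bit 4 = 0)
position 3: 011 → 1  (bit 3 = 1)
position 1: 010 → 0  (bit 2 = 0)
position 0: 001 → 0  (bit 1 = 0)
position 11: 000 → 1  (bit 0 = 1)
bits b7..b0 = 11101001 = 233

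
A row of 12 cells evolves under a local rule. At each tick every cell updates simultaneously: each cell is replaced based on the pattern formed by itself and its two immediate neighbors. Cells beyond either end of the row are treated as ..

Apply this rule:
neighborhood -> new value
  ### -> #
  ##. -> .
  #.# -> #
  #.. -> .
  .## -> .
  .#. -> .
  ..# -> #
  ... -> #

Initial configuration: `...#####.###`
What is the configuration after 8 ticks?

###.###.#.#.
.#.#.#.#.#..
#.#.#.#.#..#
.#.#.#.#..#.
#.#.#.#..#..
.#.#.#..#..#
#.#.#..#..#.
.#.#..#..#..

.#.#..#..#..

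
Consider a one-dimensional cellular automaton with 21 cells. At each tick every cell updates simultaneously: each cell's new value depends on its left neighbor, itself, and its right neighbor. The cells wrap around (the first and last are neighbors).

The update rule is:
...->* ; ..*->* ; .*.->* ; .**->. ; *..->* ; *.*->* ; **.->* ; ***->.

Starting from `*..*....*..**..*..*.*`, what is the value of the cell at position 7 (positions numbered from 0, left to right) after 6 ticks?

***********.********.
..........**.......**
**********.********.*
.........**.......**.
*********.********.**
........**.......**..
position 7 holds .

.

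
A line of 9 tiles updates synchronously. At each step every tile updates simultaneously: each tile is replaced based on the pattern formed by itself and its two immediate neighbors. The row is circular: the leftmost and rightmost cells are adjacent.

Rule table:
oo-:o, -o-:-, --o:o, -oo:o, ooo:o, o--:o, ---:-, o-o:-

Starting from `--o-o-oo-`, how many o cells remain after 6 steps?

8

step 1: -o----ooo
step 2: --o--oooo
step 3: oo-oooooo
step 4: oo-oooooo  (fixed point — unchanged through step 6)
count of o: 8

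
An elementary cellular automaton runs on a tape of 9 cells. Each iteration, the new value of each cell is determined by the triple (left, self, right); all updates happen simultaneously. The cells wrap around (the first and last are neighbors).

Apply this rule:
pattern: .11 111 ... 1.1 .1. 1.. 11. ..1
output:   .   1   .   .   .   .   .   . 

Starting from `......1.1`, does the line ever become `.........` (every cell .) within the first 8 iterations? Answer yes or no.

.........
all cells are . at iteration 1

yes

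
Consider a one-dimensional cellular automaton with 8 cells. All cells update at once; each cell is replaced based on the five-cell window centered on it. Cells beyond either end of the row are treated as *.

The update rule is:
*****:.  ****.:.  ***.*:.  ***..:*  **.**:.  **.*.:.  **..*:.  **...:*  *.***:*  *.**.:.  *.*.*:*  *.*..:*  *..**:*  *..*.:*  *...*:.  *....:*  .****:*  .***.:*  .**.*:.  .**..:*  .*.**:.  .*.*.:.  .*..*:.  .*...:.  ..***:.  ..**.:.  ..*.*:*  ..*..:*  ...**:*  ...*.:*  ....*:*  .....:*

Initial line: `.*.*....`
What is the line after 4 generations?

.*.*.***
.*.*.**.
.*.*....  (repeats generation 0; period 3)
generation 4: .*.*.***

.*.*.***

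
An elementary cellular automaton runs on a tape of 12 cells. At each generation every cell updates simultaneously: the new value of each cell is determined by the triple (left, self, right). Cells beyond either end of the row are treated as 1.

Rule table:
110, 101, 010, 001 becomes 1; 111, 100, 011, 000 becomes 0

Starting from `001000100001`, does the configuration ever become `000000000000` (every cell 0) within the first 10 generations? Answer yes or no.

011001100010
101010100111
111111101000
000000111001
000001001010
000011011111
000101100000
001110100001
010011100010
110100100111
generation 10 is 110100100111, still not uniform 0

no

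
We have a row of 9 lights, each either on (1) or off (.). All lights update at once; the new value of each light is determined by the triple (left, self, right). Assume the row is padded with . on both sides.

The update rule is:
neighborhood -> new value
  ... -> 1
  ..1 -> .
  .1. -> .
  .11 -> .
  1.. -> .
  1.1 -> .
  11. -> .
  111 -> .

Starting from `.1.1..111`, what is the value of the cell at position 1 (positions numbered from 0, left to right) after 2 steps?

1

.........
111111111
position 1 holds 1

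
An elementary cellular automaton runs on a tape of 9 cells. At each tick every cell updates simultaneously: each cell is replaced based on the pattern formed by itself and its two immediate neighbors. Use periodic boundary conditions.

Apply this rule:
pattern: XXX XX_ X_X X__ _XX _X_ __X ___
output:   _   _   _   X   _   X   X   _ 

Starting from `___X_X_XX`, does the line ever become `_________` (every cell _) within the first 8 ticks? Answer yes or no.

tick 1: X_XX_X___
tick 2: X____XX_X
tick 3: _X__X____
tick 4: XXXXXX___
tick 5: ______X_X
tick 6: X____XX_X  (repeats tick 2; period 4)
tick 8: XXXXXX___
tick 8 is XXXXXX___, still not uniform _

no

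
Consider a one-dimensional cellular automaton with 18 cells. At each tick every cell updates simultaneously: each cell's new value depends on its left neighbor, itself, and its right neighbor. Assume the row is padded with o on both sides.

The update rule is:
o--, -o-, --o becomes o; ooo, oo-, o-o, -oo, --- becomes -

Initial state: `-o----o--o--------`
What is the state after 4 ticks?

--ooooo--o---oo---

tick 1: -oo--oooooo------o
tick 2: ---oo------o----o-
tick 3: o-o--o----ooo--oo-
tick 4: --ooooo--o---oo---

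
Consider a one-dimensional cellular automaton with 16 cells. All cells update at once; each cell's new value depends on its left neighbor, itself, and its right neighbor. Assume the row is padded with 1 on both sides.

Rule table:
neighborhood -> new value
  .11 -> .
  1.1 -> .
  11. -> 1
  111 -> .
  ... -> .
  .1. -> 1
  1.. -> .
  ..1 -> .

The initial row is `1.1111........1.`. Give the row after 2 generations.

1....1........1.

generation 1: 1....1........1.
generation 2: 1....1........1.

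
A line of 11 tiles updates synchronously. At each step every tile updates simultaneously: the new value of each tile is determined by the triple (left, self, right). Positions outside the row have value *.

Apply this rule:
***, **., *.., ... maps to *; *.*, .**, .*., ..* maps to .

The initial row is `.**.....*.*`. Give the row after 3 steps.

step 1: ..*****....
step 2: *..*******.
step 3: **..******.

**..******.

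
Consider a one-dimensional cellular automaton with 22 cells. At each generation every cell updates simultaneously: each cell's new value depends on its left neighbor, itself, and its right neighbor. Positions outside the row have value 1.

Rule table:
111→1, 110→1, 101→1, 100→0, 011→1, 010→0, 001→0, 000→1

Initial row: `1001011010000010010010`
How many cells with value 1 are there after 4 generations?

20

1000111100111000000001
1010111100111011111101
1101111100111111111111
1111111100111111111111
count of 1: 20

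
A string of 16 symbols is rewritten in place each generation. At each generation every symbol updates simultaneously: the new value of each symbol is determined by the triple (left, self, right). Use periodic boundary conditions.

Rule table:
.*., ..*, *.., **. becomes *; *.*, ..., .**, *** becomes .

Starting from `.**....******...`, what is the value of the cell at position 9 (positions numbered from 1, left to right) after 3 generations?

*

*.**..*.....**..
*..*****...*.***
***....**.**....
position 9 holds *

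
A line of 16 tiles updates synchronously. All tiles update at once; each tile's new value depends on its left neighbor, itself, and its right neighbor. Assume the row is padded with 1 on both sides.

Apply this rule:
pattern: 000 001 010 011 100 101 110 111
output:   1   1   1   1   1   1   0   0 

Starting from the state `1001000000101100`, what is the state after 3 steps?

0111111111111011
1100000000000110
0011111111111101

0011111111111101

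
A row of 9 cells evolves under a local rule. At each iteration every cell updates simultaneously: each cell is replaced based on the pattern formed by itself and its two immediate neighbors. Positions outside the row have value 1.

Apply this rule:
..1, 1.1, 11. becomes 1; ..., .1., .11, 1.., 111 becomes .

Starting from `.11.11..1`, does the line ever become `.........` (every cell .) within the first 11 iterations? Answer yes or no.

no

1.11.1.1.
11.11.1.1
.11.11.1.
1.11.11.1
11.11.11.
.11.11.11
1.11.11..
11.11.1.1  (repeats iteration 2; period 6)
iteration 11: 11.11.11.
iteration 11 is 11.11.11., still not uniform .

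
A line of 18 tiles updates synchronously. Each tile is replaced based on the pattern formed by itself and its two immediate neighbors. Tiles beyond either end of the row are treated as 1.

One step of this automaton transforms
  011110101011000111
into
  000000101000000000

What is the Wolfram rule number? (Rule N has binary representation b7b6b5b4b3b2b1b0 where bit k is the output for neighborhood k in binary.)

4

position 2: 111 → 0  (bit 7 = 0)
position 4: 110 → 0  (bit 6 = 0)
position 0: 101 → 0  (bit 5 = 0)
position 12: 100 → 0  (bit 4 = 0)
position 1: 011 → 0  (bit 3 = 0)
position 6: 010 → 1  (bit 2 = 1)
position 14: 001 → 0  (bit 1 = 0)
position 13: 000 → 0  (bit 0 = 0)
bits b7..b0 = 00000100 = 4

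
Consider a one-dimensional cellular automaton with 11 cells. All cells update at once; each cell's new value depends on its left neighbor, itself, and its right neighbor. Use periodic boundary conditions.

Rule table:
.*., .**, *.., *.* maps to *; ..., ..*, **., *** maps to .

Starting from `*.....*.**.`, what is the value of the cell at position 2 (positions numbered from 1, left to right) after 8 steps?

.

**....***.*
..*...*..**
*.**..**.*.
***.*.*.***
...******..
...*.....*.
...**....**
*..*.*...*.
position 2 holds .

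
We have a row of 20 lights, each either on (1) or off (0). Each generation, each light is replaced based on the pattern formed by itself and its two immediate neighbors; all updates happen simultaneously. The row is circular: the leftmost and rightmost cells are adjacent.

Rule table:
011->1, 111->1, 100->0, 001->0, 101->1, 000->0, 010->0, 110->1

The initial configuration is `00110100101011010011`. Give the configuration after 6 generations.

00111000001111100011

generation 1: 00111000010111100011
generation 2: 00111000001111100011
generation 3: 00111000001111100011  (fixed point — unchanged through generation 6)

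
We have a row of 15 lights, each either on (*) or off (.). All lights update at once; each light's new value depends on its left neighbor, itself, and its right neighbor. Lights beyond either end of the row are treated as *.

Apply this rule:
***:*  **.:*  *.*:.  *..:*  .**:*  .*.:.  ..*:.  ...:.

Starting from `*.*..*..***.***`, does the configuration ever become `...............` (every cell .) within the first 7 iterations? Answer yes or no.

iteration 1: *..*..*.***.***
iteration 2: **..*...***.***
iteration 3: ***..*..***.***
iteration 4: ****..*.***.***
iteration 5: *****...***.***
iteration 6: ******..***.***
iteration 7: *******.***.***
iteration 7 is *******.***.***, still not uniform .

no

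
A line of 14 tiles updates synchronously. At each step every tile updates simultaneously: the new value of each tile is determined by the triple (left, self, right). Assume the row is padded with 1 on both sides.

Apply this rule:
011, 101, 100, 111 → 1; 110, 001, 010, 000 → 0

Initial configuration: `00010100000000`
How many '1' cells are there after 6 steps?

10001010000000
01000101000000
10100010100000
01010001010000
10101000101000
01010100010100
count of 1: 5

5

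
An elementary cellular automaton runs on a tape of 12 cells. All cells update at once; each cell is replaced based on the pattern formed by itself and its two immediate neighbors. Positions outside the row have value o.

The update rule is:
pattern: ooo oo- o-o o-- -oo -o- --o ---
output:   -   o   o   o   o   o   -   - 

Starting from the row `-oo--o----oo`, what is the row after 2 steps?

oooo-oo---o-
---ooooo--oo

---ooooo--oo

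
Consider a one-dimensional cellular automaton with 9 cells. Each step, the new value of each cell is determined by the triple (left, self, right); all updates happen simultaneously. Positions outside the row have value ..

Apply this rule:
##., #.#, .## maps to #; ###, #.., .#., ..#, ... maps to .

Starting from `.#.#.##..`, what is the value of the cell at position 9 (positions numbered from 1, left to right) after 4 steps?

..#.###..
...##.#..
...###...
...#.#...
position 9 holds .

.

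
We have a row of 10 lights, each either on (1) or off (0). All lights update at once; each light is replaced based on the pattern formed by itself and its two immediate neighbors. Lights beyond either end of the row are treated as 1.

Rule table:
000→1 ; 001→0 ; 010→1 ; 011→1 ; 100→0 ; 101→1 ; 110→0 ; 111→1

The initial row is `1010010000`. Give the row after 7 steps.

step 1: 0110010110
step 2: 1100011101
step 3: 1001011011
step 4: 0001110111
step 5: 0101101111
step 6: 1111011111
step 7: 1110111111

1110111111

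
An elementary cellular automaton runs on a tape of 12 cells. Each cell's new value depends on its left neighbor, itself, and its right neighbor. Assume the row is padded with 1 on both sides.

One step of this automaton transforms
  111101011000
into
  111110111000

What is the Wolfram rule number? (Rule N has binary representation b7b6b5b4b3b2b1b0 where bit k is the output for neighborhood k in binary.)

232

position 0: 111 → 1  (bit 7 = 1)
position 3: 110 → 1  (bit 6 = 1)
position 4: 101 → 1  (bit 5 = 1)
position 9: 100 → 0  (bit 4 = 0)
position 7: 011 → 1  (bit 3 = 1)
position 5: 010 → 0  (bit 2 = 0)
position 11: 001 → 0  (bit 1 = 0)
position 10: 000 → 0  (bit 0 = 0)
bits b7..b0 = 11101000 = 232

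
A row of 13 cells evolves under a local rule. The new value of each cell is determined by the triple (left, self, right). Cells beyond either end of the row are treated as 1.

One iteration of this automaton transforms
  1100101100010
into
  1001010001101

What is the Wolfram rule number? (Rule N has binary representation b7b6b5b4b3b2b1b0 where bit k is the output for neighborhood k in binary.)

position 0: 111 → 1  (bit 7 = 1)
position 1: 110 → 0  (bit 6 = 0)
position 5: 101 → 1  (bit 5 = 1)
position 2: 100 → 0  (bit 4 = 0)
position 6: 011 → 0  (bit 3 = 0)
position 4: 010 → 0  (bit 2 = 0)
position 3: 001 → 1  (bit 1 = 1)
position 9: 000 → 1  (bit 0 = 1)
bits b7..b0 = 10100011 = 163

163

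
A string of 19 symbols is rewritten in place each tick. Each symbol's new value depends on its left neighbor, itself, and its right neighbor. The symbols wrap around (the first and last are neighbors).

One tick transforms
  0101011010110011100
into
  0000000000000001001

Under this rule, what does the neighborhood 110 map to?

At position 6 the neighborhood is 110; the next row has 0 there.

0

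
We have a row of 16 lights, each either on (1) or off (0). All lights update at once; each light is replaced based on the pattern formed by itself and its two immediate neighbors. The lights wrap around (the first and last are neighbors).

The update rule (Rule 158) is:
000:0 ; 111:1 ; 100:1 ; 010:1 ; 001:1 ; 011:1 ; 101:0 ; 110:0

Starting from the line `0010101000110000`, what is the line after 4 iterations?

0011001111110011

iteration 1: 0110101101101000
iteration 2: 1100101001001100
iteration 3: 1011101111111011
iteration 4: 0011001111110011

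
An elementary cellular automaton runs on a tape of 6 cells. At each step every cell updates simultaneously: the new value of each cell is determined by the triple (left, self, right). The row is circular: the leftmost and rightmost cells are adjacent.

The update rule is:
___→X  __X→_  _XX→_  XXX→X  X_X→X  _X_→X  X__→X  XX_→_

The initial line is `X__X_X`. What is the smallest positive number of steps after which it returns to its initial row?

3

step 1: _X_XX_
step 2: _XX__X
step 3: X__X_X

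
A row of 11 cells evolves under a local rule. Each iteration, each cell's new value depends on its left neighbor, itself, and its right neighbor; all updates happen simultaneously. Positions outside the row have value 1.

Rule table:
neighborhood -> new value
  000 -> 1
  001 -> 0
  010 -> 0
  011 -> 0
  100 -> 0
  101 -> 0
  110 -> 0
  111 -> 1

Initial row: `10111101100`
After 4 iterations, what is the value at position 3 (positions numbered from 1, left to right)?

0

iteration 1: 00011000000
iteration 2: 01000011110
iteration 3: 00011001100
iteration 4: 01000000000
position 3 holds 0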